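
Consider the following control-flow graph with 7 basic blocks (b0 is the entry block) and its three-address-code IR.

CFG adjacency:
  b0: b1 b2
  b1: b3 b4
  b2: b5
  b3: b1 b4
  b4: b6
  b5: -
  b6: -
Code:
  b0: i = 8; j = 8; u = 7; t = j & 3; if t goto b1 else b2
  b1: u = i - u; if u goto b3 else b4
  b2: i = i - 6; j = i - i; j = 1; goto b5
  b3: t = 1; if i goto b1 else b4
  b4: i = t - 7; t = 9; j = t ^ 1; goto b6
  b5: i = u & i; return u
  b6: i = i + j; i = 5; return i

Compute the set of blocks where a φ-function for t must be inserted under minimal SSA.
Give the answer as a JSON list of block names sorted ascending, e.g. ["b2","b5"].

idom tree: b1←b0 b2←b0 b3←b1 b4←b1 b5←b2 b6←b4
Join-block Dom:
  b1: preds {b0,b3}: {b0} ∩ {b0,b1,b3} = {b0}; idom=b0
  b4: preds {b1,b3}: {b0,b1} ∩ {b0,b1,b3} = {b0,b1}; idom=b1

DF walk-up:
  b1←b0: walk · to b0
  b1←b3: walk b3→b1 to b0
  b4←b1: walk · to b1
  b4←b3: walk b3 to b1
  b0 → ∅
  b1 → {b1}
  b2 → ∅
  b3 → {b1,b4}
  b4 → ∅
  b5 → ∅
  b6 → ∅

φ for t: defs {b0,b3,b4}
  DF⁺ = {b1,b4}

Answer: ["b1", "b4"]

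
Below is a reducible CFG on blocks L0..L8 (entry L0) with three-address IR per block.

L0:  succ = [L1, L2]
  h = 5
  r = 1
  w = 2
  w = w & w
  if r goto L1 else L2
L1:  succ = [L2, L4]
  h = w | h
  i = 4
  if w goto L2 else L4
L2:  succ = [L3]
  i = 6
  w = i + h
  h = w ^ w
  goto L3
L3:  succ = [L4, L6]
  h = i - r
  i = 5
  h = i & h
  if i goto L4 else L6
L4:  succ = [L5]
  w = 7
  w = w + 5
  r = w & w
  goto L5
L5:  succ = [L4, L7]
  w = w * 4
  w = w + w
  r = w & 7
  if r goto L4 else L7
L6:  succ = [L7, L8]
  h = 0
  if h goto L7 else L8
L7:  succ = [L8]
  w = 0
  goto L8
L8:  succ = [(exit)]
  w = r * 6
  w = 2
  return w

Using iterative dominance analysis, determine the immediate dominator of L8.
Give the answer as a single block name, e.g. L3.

Answer: L0

Working:
idom tree: L1←L0 L2←L0 L3←L2 L4←L0 L5←L4 L6←L3 L7←L0 L8←L0
Dom at joins:
  L2: preds {L0,L1}: {L0} ∩ {L0,L1} = {L0}; idom=L0
  L4: preds {L1,L3,L5}: {L0,L1} ∩ {L0,L2,L3} ∩ {L0,L4,L5} = {L0}; idom=L0
  L7: preds {L5,L6}: {L0,L4,L5} ∩ {L0,L2,L3,L6} = {L0}; idom=L0
  L8: preds {L6,L7}: {L0,L2,L3,L6} ∩ {L0,L7} = {L0}; idom=L0

idom(L8) = L0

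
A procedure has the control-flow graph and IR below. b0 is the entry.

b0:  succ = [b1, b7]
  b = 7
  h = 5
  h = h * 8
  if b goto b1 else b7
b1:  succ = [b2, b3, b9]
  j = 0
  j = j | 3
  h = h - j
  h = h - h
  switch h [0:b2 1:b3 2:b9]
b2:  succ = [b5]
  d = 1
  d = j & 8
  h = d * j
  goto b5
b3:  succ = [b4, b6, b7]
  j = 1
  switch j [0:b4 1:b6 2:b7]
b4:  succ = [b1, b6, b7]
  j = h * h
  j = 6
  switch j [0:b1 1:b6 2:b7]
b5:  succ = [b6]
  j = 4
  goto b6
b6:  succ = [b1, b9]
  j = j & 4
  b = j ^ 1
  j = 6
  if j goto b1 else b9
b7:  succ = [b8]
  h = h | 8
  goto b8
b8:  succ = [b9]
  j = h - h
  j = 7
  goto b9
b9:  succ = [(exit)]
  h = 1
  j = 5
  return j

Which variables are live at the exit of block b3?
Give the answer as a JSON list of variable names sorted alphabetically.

Answer: ["h", "j"]

Derivation:
def/use:
  b0: {b,h} / ∅
  b1: {h,j} / {h}
  b2: {d,h} / {j}
  b3: {j} / ∅
  b4: {j} / {h}
  b5: {j} / ∅
  b6: {b,j} / {j}
  b7: {h} / {h}
  b8: {j} / {h}
  b9: {h,j} / ∅

Live sets:
  b0 li=∅ lo={h}
  b1 li={h} lo={h,j}
  b2 li={j} lo={h}
  b3 li={h} lo={h,j}
  b4 li={h} lo={h,j}
  b5 li={h} lo={h,j}
  b6 li={h,j} lo={h}
  b7 li={h} lo={h}
  b8 li={h} lo=∅
  b9 li=∅ lo=∅

live-out(b3) = ["h", "j"]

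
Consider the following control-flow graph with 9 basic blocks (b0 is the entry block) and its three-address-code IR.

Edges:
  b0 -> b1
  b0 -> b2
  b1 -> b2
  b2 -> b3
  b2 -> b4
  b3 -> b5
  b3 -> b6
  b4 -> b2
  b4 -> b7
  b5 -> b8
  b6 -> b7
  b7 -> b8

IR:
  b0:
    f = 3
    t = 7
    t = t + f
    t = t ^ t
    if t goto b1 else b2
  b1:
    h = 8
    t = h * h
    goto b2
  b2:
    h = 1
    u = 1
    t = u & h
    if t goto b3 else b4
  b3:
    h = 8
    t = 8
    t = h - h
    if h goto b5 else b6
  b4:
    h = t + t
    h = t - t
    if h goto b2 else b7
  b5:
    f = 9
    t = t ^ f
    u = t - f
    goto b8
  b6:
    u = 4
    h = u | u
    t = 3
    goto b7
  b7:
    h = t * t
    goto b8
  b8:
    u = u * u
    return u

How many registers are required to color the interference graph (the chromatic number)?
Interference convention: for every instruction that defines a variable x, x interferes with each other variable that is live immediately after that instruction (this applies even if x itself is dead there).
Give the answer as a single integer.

Block summaries:
  b0: {f,t} / ∅
  b1: {h,t} / ∅
  b2: {h,t,u} / ∅
  b3: {h,t} / ∅
  b4: {h} / {t}
  b5: {f,t,u} / {t}
  b6: {h,t,u} / ∅
  b7: {h} / {t}
  b8: {u} / {u}

Liveness:
  b0: in=∅ out=∅
  b1: in=∅ out=∅
  b2: in=∅ out={t,u}
  b3: in=∅ out={t}
  b4: in={t,u} out={t,u}
  b5: in={t} out={u}
  b6: in=∅ out={t,u}
  b7: in={t,u} out={u}
  b8: in={u} out=∅

Conflict graph:
  f↔{t}
  h↔{t,u}
  t↔{f,h,u}
  u↔{h,t}

Chromatic number:
  lower bound: {h,t,u} mutually conflict ⇒ χ ≥ 3
  3-colouring: c0={t}  c1={f,h}  c2={u}
  χ = 3

Answer: 3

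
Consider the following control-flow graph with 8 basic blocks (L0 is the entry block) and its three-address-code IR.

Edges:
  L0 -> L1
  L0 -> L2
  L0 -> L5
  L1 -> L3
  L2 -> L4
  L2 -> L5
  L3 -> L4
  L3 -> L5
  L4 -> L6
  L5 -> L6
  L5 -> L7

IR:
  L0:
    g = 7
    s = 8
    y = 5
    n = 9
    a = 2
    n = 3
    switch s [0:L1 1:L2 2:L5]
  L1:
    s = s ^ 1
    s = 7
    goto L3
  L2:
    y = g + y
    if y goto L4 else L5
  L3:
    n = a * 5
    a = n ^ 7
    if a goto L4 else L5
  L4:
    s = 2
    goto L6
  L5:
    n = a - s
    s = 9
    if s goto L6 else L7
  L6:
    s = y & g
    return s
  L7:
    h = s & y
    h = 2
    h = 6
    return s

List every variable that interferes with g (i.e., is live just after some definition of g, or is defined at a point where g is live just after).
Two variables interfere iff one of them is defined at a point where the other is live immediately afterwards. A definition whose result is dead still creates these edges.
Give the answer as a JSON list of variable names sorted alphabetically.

def/use:
  L0: {a,g,n,s,y} / ∅
  L1: {s} / {s}
  L2: {y} / {g,y}
  L3: {a,n} / {a}
  L4: {s} / ∅
  L5: {n,s} / {a,s}
  L6: {s} / {g,y}
  L7: {h} / {s,y}

Live sets:
  live L0: ∅→{a,g,s,y}
  live L1: {a,g,s,y}→{a,g,s,y}
  live L2: {a,g,s,y}→{a,g,s,y}
  live L3: {a,g,s,y}→{a,g,s,y}
  live L4: {g,y}→{g,y}
  live L5: {a,g,s,y}→{g,s,y}
  live L6: {g,y}→∅
  live L7: {s,y}→∅

Interfere edges:
  a: {g,n,s,y}
  g: {a,n,s,y}
  h: {s}
  n: {a,g,s,y}
  s: {a,g,h,n,y}
  y: {a,g,n,s}

N(g) = ["a", "n", "s", "y"]

Answer: ["a", "n", "s", "y"]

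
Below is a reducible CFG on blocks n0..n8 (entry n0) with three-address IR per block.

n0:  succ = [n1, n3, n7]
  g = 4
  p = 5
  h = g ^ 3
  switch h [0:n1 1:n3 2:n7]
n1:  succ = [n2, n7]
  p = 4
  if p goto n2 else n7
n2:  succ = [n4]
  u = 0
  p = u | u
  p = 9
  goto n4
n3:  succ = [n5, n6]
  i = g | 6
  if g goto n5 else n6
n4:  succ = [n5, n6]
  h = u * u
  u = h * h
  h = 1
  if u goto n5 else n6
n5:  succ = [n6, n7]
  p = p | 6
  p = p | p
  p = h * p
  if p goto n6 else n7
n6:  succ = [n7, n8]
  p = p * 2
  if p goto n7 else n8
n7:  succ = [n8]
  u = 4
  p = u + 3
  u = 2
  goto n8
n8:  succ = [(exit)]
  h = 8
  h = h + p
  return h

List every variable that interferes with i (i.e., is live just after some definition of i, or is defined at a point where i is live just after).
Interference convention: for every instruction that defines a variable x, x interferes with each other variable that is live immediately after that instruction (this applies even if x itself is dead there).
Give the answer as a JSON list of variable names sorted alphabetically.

def/use:
  n0: def={g,h,p} ue=∅
  n1: def={p} ue=∅
  n2: def={p,u} ue=∅
  n3: def={i} ue={g}
  n4: def={h,u} ue={u}
  n5: def={p} ue={h,p}
  n6: def={p} ue={p}
  n7: def={p,u} ue=∅
  n8: def={h} ue={p}

Live sets:
  live n0: ∅→{g,h,p}
  live n1: ∅→∅
  live n2: ∅→{p,u}
  live n3: {g,h,p}→{h,p}
  live n4: {p,u}→{h,p}
  live n5: {h,p}→{p}
  live n6: {p}→{p}
  live n7: ∅→{p}
  live n8: {p}→∅

Interfere edges:
  g↔{h,i,p}
  h↔{g,i,p,u}
  i↔{g,h,p}
  p↔{g,h,i,u}
  u↔{h,p}

N(i) = ["g", "h", "p"]

Answer: ["g", "h", "p"]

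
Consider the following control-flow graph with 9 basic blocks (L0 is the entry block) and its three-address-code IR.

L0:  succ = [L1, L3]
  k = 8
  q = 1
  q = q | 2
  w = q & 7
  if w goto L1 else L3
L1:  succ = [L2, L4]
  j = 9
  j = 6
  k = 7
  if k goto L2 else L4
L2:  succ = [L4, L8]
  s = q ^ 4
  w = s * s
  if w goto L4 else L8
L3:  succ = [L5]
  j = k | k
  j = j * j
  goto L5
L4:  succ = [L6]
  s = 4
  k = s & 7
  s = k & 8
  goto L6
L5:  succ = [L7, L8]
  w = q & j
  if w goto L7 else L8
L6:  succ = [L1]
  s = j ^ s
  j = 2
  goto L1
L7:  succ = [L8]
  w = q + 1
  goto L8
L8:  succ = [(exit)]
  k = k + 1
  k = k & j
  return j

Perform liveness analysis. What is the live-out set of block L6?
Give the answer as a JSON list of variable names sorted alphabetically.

Answer: ["q"]

Analysis:
def/use:
  L0 def {k,q,w} use ∅
  L1 def {j,k} use ∅
  L2 def {s,w} use {q}
  L3 def {j} use {k}
  L4 def {k,s} use ∅
  L5 def {w} use {j,q}
  L6 def {j,s} use {j,s}
  L7 def {w} use {q}
  L8 def {k} use {j,k}

Live sets:
  live L0: ∅→{k,q}
  live L1: {q}→{j,k,q}
  live L2: {j,k,q}→{j,k,q}
  live L3: {k,q}→{j,k,q}
  live L4: {j,q}→{j,q,s}
  live L5: {j,k,q}→{j,k,q}
  live L6: {j,q,s}→{q}
  live L7: {j,k,q}→{j,k}
  live L8: {j,k}→∅

live-out(L6) = ["q"]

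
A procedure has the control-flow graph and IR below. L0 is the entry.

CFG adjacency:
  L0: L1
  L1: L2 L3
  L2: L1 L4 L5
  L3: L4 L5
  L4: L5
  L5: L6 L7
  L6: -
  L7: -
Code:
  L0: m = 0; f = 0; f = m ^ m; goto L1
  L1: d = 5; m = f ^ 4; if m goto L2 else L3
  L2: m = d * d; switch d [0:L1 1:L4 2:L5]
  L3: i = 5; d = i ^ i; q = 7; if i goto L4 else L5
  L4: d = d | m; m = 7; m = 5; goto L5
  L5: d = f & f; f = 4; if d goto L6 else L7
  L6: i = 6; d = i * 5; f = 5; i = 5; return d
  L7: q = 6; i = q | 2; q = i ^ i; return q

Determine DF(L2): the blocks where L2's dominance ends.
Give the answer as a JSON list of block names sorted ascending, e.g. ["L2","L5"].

idom tree: L1←L0 L2←L1 L3←L1 L4←L1 L5←L1 L6←L5 L7←L5
Join-block Dom:
  L1: preds {L0,L2}: {L0} ∩ {L0,L1,L2} = {L0}; idom=L0
  L4: preds {L2,L3}: {L0,L1,L2} ∩ {L0,L1,L3} = {L0,L1}; idom=L1
  L5: preds {L2,L3,L4}: {L0,L1,L2} ∩ {L0,L1,L3} ∩ {L0,L1,L4} = {L0,L1}; idom=L1

DF derivation:
  L1←L0: walk · to L0
  L1←L2: walk L2→L1 to L0
  L4←L2: walk L2 to L1
  L4←L3: walk L3 to L1
  L5←L2: walk L2 to L1
  L5←L3: walk L3 to L1
  L5←L4: walk L4 to L1
  L0: DF=∅
  L1: DF={L1}
  L2: DF={L1,L4,L5}
  L3: DF={L4,L5}
  L4: DF={L5}
  L5: DF=∅
  L6: DF=∅
  L7: DF=∅

DF(L2) = ["L1", "L4", "L5"]

Answer: ["L1", "L4", "L5"]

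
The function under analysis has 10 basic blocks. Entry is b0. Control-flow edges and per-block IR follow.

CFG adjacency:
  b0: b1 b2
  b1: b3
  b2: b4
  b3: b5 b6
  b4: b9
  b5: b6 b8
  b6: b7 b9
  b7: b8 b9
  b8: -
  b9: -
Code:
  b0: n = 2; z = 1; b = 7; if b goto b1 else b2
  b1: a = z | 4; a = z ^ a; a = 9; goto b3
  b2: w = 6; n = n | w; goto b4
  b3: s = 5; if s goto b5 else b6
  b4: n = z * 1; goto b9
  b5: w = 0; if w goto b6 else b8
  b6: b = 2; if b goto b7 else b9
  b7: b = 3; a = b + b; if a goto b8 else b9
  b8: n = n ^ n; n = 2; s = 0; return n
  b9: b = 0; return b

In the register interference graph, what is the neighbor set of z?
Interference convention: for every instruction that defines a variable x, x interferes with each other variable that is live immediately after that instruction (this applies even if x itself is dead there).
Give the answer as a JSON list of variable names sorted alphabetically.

Block summaries:
  b0: def={b,n,z} ue=∅
  b1: def={a} ue={z}
  b2: def={n,w} ue={n}
  b3: def={s} ue=∅
  b4: def={n} ue={z}
  b5: def={w} ue=∅
  b6: def={b} ue=∅
  b7: def={a,b} ue=∅
  b8: def={n,s} ue={n}
  b9: def={b} ue=∅

Backward fixpoint:
  live b0: ∅→{n,z}
  live b1: {n,z}→{n}
  live b2: {n,z}→{z}
  live b3: {n}→{n}
  live b4: {z}→∅
  live b5: {n}→{n}
  live b6: {n}→{n}
  live b7: {n}→{n}
  live b8: {n}→∅
  live b9: ∅→∅

Interference:
  a: {n,z}
  b: {n,z}
  n: {a,b,s,w,z}
  s: {n}
  w: {n,z}
  z: {a,b,n,w}

N(z) = ["a", "b", "n", "w"]

Answer: ["a", "b", "n", "w"]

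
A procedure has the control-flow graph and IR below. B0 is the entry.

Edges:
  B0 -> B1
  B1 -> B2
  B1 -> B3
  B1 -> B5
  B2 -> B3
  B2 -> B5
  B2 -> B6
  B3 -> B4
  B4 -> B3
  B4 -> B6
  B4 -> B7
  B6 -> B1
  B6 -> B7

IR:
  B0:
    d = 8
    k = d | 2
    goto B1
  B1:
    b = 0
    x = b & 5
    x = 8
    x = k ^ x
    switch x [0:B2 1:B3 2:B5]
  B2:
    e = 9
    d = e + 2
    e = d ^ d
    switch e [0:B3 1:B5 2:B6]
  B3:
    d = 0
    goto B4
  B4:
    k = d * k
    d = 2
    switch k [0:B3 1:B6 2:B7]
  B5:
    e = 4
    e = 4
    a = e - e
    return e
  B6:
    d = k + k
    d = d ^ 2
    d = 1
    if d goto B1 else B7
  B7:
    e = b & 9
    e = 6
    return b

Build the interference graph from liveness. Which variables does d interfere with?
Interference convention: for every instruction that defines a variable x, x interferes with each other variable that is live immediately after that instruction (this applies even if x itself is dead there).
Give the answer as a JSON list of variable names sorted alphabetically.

Answer: ["b", "k"]

Working:
Per-block:
  B0: def={d,k} ue=∅
  B1: def={b,x} ue={k}
  B2: def={d,e} ue=∅
  B3: def={d} ue=∅
  B4: def={d,k} ue={d,k}
  B5: def={a,e} ue=∅
  B6: def={d} ue={k}
  B7: def={e} ue={b}

Backward fixpoint:
  live B0: ∅→{k}
  live B1: {k}→{b,k}
  live B2: {b,k}→{b,k}
  live B3: {b,k}→{b,d,k}
  live B4: {b,d,k}→{b,k}
  live B5: ∅→∅
  live B6: {b,k}→{b,k}
  live B7: {b}→∅

Interference:
  a: {e}
  b: {d,e,k,x}
  d: {b,k}
  e: {a,b,k}
  k: {b,d,e,x}
  x: {b,k}

N(d) = ["b", "k"]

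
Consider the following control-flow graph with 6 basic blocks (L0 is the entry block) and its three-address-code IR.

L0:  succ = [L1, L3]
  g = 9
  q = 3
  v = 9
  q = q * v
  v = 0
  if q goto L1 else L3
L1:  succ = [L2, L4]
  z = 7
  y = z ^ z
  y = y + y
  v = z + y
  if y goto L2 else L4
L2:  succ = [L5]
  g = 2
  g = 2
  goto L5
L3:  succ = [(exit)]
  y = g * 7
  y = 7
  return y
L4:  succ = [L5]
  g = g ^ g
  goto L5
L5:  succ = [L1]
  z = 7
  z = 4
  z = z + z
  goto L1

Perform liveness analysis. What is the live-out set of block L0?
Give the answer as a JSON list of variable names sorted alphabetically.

Answer: ["g"]

Analysis:
def/use:
  L0 def {g,q,v} use ∅
  L1 def {v,y,z} use ∅
  L2 def {g} use ∅
  L3 def {y} use {g}
  L4 def {g} use {g}
  L5 def {z} use ∅

Backward fixpoint:
  L0 li=∅ lo={g}
  L1 li={g} lo={g}
  L2 li=∅ lo={g}
  L3 li={g} lo=∅
  L4 li={g} lo={g}
  L5 li={g} lo={g}

live-out(L0) = ["g"]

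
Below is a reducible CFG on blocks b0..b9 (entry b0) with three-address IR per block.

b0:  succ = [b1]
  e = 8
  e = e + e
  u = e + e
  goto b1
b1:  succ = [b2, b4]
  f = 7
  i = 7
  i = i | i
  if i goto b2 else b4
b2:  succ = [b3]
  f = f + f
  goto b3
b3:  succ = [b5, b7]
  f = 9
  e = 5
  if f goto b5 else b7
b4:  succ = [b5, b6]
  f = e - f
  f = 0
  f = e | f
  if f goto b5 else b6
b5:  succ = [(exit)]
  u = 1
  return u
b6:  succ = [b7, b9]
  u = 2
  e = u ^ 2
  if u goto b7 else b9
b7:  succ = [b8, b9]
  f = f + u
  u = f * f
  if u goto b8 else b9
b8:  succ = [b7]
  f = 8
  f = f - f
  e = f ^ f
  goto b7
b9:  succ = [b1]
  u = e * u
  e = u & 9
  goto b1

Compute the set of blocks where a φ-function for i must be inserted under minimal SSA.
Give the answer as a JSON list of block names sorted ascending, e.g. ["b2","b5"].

Answer: ["b1"]

Derivation:
idom tree: b1←b0 b2←b1 b3←b2 b4←b1 b5←b1 b6←b4 b7←b1 b8←b7 b9←b1
Join-block Dom:
  b1: preds {b0,b9}: {b0} ∩ {b0,b1,b9} = {b0}; idom=b0
  b5: preds {b3,b4}: {b0,b1,b2,b3} ∩ {b0,b1,b4} = {b0,b1}; idom=b1
  b7: preds {b3,b6,b8}: {b0,b1,b2,b3} ∩ {b0,b1,b4,b6} ∩ {b0,b1,b7,b8} = {b0,b1}; idom=b1
  b9: preds {b6,b7}: {b0,b1,b4,b6} ∩ {b0,b1,b7} = {b0,b1}; idom=b1

DF walk-up:
  b1←b0: walk · to b0
  b1←b9: walk b9→b1 to b0
  b5←b3: walk b3→b2 to b1
  b5←b4: walk b4 to b1
  b7←b3: walk b3→b2 to b1
  b7←b6: walk b6→b4 to b1
  b7←b8: walk b8→b7 to b1
  b9←b6: walk b6→b4 to b1
  b9←b7: walk b7 to b1
  DF(b0)=∅
  DF(b1)={b1}
  DF(b2)={b5,b7}
  DF(b3)={b5,b7}
  DF(b4)={b5,b7,b9}
  DF(b5)=∅
  DF(b6)={b7,b9}
  DF(b7)={b7,b9}
  DF(b8)={b7}
  DF(b9)={b1}

φ for i: defs {b1}
  DF⁺ = {b1}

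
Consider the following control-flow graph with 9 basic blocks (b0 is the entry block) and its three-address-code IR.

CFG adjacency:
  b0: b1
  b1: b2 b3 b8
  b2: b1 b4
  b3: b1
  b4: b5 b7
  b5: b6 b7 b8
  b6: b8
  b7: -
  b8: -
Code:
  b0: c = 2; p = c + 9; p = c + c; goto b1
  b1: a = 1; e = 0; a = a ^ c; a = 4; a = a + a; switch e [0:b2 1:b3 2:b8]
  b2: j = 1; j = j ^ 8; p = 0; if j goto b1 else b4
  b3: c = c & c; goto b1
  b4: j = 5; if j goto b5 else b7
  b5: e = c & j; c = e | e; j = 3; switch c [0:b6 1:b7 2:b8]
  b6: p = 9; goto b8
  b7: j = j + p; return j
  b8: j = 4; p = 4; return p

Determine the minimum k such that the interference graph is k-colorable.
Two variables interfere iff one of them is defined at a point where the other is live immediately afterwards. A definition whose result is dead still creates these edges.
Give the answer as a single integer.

Answer: 3

Analysis:
Per-block:
  b0: {c,p} / ∅
  b1: {a,e} / {c}
  b2: {j,p} / ∅
  b3: {c} / {c}
  b4: {j} / ∅
  b5: {c,e,j} / {c,j}
  b6: {p} / ∅
  b7: {j} / {j,p}
  b8: {j,p} / ∅

Liveness:
  b0 li=∅ lo={c}
  b1 li={c} lo={c}
  b2 li={c} lo={c,p}
  b3 li={c} lo={c}
  b4 li={c,p} lo={c,j,p}
  b5 li={c,j,p} lo={j,p}
  b6 li=∅ lo=∅
  b7 li={j,p} lo=∅
  b8 li=∅ lo=∅

Interference:
  a — {c,e}
  c — {a,e,j,p}
  e — {a,c,p}
  j — {c,p}
  p — {c,e,j}

Registers:
  {a,c,e} pairwise interfere (3-clique) ⇒ χ ≥ 3
  3-colouring: R0={c}  R1={e,j}  R2={a,p}
  χ = 3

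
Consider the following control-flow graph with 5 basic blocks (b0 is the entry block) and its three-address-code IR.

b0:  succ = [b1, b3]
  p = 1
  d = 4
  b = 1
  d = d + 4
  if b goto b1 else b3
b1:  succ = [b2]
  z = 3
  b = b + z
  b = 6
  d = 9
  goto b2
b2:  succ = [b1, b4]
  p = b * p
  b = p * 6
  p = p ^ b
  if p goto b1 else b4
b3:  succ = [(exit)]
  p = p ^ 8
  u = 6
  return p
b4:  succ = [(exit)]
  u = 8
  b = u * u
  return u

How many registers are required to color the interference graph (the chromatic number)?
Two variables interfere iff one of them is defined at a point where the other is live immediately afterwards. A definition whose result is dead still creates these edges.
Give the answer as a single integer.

Answer: 3

Derivation:
Block summaries:
  b0: {b,d,p} / ∅
  b1: {b,d,z} / {b}
  b2: {b,p} / {b,p}
  b3: {p,u} / {p}
  b4: {b,u} / ∅

Live sets:
  b0: in=∅ out={b,p}
  b1: in={b,p} out={b,p}
  b2: in={b,p} out={b,p}
  b3: in={p} out=∅
  b4: in=∅ out=∅

Interfere edges:
  b — {d,p,u,z}
  d — {b,p}
  p — {b,d,u,z}
  u — {b,p}
  z — {b,p}

Colouring:
  clique {b,d,p} ⇒ need ≥ 3
  3-colouring: r0={b}  r1={p}  r2={d,u,z}
  χ = 3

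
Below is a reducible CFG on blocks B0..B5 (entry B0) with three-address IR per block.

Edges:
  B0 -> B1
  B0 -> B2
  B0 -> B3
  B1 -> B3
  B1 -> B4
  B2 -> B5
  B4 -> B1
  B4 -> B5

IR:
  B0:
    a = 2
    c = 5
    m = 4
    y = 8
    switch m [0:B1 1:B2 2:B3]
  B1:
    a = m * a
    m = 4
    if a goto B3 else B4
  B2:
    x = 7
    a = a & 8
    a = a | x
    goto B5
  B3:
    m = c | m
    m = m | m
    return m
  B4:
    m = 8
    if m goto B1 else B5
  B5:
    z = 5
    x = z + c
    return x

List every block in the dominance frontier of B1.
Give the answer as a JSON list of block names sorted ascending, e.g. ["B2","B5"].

idom tree: B1←B0 B2←B0 B3←B0 B4←B1 B5←B0
Dom∩ at merges:
  B1: preds {B0,B4}: {B0} ∩ {B0,B1,B4} = {B0}; idom=B0
  B3: preds {B0,B1}: {B0} ∩ {B0,B1} = {B0}; idom=B0
  B5: preds {B2,B4}: {B0,B2} ∩ {B0,B1,B4} = {B0}; idom=B0

DF derivation:
  join B1 pred B0: · stop@B0
  join B1 pred B4: B4→B1 stop@B0
  join B3 pred B0: · stop@B0
  join B3 pred B1: B1 stop@B0
  join B5 pred B2: B2 stop@B0
  join B5 pred B4: B4→B1 stop@B0
  B0 → ∅
  B1 → {B1,B3,B5}
  B2 → {B5}
  B3 → ∅
  B4 → {B1,B5}
  B5 → ∅

DF(B1) = ["B1", "B3", "B5"]

Answer: ["B1", "B3", "B5"]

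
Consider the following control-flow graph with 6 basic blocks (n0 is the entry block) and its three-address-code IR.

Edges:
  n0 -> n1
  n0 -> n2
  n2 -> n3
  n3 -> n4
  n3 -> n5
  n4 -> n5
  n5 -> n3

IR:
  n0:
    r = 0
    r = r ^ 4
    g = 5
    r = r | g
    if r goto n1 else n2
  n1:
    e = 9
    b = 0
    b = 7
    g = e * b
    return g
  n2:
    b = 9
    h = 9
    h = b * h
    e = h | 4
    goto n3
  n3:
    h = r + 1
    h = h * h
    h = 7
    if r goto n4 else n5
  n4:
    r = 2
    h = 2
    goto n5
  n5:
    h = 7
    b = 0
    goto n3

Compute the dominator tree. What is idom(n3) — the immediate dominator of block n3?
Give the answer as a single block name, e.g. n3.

Answer: n2

Derivation:
idom tree: n1←n0 n2←n0 n3←n2 n4←n3 n5←n3
Dom at joins:
  n3: preds {n2,n5}: {n0,n2} ∩ {n0,n2,n3,n5} = {n0,n2}; idom=n2
  n5: preds {n3,n4}: {n0,n2,n3} ∩ {n0,n2,n3,n4} = {n0,n2,n3}; idom=n3

idom(n3) = n2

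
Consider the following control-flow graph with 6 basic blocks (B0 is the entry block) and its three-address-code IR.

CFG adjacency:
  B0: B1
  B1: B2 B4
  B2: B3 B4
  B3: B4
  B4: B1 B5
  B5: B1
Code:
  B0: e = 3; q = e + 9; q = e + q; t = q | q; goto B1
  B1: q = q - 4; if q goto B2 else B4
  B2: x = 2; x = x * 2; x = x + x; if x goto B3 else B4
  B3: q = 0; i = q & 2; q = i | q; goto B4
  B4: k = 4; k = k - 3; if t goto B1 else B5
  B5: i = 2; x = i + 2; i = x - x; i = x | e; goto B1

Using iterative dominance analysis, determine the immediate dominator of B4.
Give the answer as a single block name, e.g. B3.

idom tree: B1←B0 B2←B1 B3←B2 B4←B1 B5←B4
Dom at joins:
  B1: preds {B0,B4,B5}: {B0} ∩ {B0,B1,B4} ∩ {B0,B1,B4,B5} = {B0}; idom=B0
  B4: preds {B1,B2,B3}: {B0,B1} ∩ {B0,B1,B2} ∩ {B0,B1,B2,B3} = {B0,B1}; idom=B1

idom(B4) = B1

Answer: B1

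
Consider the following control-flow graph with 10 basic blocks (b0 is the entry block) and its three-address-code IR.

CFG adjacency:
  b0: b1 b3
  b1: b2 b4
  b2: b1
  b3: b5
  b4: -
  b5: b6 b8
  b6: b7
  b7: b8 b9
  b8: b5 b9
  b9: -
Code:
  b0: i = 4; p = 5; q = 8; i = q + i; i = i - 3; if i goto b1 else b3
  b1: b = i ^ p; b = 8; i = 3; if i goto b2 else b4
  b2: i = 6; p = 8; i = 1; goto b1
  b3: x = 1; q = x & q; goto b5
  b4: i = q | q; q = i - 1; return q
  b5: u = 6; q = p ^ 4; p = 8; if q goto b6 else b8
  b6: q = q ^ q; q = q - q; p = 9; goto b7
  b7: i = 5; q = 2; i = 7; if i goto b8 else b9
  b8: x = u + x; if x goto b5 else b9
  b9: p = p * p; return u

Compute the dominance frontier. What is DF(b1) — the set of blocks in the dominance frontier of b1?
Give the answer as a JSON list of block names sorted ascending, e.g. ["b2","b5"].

Answer: ["b1"]

Analysis:
idom tree: b1←b0 b2←b1 b3←b0 b4←b1 b5←b3 b6←b5 b7←b6 b8←b5 b9←b5
Dom∩ at merges:
  b1: preds {b0,b2}: {b0} ∩ {b0,b1,b2} = {b0}; idom=b0
  b5: preds {b3,b8}: {b0,b3} ∩ {b0,b3,b5,b8} = {b0,b3}; idom=b3
  b8: preds {b5,b7}: {b0,b3,b5} ∩ {b0,b3,b5,b6,b7} = {b0,b3,b5}; idom=b5
  b9: preds {b7,b8}: {b0,b3,b5,b6,b7} ∩ {b0,b3,b5,b8} = {b0,b3,b5}; idom=b5

DF walk-up:
  b1←b0: walk · to b0
  b1←b2: walk b2→b1 to b0
  b5←b3: walk · to b3
  b5←b8: walk b8→b5 to b3
  b8←b5: walk · to b5
  b8←b7: walk b7→b6 to b5
  b9←b7: walk b7→b6 to b5
  b9←b8: walk b8 to b5
  DF(b0)=∅
  DF(b1)={b1}
  DF(b2)={b1}
  DF(b3)=∅
  DF(b4)=∅
  DF(b5)={b5}
  DF(b6)={b8,b9}
  DF(b7)={b8,b9}
  DF(b8)={b5,b9}
  DF(b9)=∅

DF(b1) = ["b1"]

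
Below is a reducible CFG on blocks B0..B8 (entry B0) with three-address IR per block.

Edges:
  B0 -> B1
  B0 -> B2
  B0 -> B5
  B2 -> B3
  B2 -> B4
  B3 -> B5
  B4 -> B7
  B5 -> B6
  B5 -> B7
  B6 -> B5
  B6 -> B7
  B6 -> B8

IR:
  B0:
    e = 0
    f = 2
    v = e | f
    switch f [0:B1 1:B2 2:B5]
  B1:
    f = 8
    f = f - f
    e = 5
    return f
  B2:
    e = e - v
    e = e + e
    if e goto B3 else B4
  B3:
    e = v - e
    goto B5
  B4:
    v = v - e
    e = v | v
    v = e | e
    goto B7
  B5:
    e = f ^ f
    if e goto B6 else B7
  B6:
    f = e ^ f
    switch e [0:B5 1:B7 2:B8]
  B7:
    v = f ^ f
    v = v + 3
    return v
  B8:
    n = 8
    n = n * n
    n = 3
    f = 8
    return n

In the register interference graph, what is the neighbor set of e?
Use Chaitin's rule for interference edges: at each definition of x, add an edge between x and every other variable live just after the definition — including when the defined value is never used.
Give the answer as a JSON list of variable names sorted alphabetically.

Answer: ["f", "v"]

Analysis:
Per-block:
  B0: def={e,f,v} ue=∅
  B1: def={e,f} ue=∅
  B2: def={e} ue={e,v}
  B3: def={e} ue={e,v}
  B4: def={e,v} ue={e,v}
  B5: def={e} ue={f}
  B6: def={f} ue={e,f}
  B7: def={v} ue={f}
  B8: def={f,n} ue=∅

Backward fixpoint:
  B0 li=∅ lo={e,f,v}
  B1 li=∅ lo=∅
  B2 li={e,f,v} lo={e,f,v}
  B3 li={e,f,v} lo={f}
  B4 li={e,f,v} lo={f}
  B5 li={f} lo={e,f}
  B6 li={e,f} lo={f}
  B7 li={f} lo=∅
  B8 li=∅ lo=∅

Interfere edges:
  e: {f,v}
  f: {e,n,v}
  n: {f}
  v: {e,f}

N(e) = ["f", "v"]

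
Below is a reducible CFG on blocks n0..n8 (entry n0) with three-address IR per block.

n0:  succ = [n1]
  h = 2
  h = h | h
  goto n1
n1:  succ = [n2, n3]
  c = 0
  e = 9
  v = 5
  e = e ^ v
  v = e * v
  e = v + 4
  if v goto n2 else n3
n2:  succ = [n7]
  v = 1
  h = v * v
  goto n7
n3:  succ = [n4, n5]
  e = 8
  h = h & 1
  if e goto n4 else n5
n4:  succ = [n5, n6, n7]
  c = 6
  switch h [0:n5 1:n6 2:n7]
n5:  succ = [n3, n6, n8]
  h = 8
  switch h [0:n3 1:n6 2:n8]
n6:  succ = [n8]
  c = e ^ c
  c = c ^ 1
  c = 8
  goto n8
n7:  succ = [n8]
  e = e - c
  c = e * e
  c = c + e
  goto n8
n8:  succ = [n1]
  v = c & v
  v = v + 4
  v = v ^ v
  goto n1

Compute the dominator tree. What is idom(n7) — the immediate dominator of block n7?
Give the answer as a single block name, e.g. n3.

idom tree: n1←n0 n2←n1 n3←n1 n4←n3 n5←n3 n6←n3 n7←n1 n8←n1
Join-block Dom:
  n1: preds {n0,n8}: {n0} ∩ {n0,n1,n8} = {n0}; idom=n0
  n3: preds {n1,n5}: {n0,n1} ∩ {n0,n1,n3,n5} = {n0,n1}; idom=n1
  n5: preds {n3,n4}: {n0,n1,n3} ∩ {n0,n1,n3,n4} = {n0,n1,n3}; idom=n3
  n6: preds {n4,n5}: {n0,n1,n3,n4} ∩ {n0,n1,n3,n5} = {n0,n1,n3}; idom=n3
  n7: preds {n2,n4}: {n0,n1,n2} ∩ {n0,n1,n3,n4} = {n0,n1}; idom=n1
  n8: preds {n5,n6,n7}: {n0,n1,n3,n5} ∩ {n0,n1,n3,n6} ∩ {n0,n1,n7} = {n0,n1}; idom=n1

idom(n7) = n1

Answer: n1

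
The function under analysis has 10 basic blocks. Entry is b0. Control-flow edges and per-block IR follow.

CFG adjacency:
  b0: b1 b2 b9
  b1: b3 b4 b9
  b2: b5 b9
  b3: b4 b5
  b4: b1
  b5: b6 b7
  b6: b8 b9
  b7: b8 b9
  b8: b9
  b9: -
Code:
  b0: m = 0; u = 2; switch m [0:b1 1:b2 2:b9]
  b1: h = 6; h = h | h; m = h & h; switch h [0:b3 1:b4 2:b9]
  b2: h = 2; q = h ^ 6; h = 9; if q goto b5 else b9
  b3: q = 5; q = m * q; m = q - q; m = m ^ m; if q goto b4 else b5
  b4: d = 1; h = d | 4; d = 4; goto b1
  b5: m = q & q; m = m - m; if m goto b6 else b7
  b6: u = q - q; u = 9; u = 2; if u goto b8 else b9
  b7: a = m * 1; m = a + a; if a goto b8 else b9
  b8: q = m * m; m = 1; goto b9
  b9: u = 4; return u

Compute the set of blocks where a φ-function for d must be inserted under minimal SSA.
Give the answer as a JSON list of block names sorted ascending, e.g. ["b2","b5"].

Answer: ["b1", "b5", "b9"]

Analysis:
idom tree: b1←b0 b2←b0 b3←b1 b4←b1 b5←b0 b6←b5 b7←b5 b8←b5 b9←b0
Dom at joins:
  b1: preds {b0,b4}: {b0} ∩ {b0,b1,b4} = {b0}; idom=b0
  b4: preds {b1,b3}: {b0,b1} ∩ {b0,b1,b3} = {b0,b1}; idom=b1
  b5: preds {b2,b3}: {b0,b2} ∩ {b0,b1,b3} = {b0}; idom=b0
  b8: preds {b6,b7}: {b0,b5,b6} ∩ {b0,b5,b7} = {b0,b5}; idom=b5
  b9: preds {b0,b1,b2,b6,b7,b8}: {b0} ∩ {b0,b1} ∩ {b0,b2} ∩ {b0,b5,b6} ∩ {b0,b5,b7} ∩ {b0,b5,b8} = {b0}; idom=b0

Frontier:
  join b1 pred b0: · stop@b0
  join b1 pred b4: b4→b1 stop@b0
  join b4 pred b1: · stop@b1
  join b4 pred b3: b3 stop@b1
  join b5 pred b2: b2 stop@b0
  join b5 pred b3: b3→b1 stop@b0
  join b8 pred b6: b6 stop@b5
  join b8 pred b7: b7 stop@b5
  join b9 pred b0: · stop@b0
  join b9 pred b1: b1 stop@b0
  join b9 pred b2: b2 stop@b0
  join b9 pred b6: b6→b5 stop@b0
  join b9 pred b7: b7→b5 stop@b0
  join b9 pred b8: b8→b5 stop@b0
  b0: DF=∅
  b1: DF={b1,b5,b9}
  b2: DF={b5,b9}
  b3: DF={b4,b5}
  b4: DF={b1}
  b5: DF={b9}
  b6: DF={b8,b9}
  b7: DF={b8,b9}
  b8: DF={b9}
  b9: DF=∅

φ for d: defs {b4}
  DF⁺ = {b1,b5,b9}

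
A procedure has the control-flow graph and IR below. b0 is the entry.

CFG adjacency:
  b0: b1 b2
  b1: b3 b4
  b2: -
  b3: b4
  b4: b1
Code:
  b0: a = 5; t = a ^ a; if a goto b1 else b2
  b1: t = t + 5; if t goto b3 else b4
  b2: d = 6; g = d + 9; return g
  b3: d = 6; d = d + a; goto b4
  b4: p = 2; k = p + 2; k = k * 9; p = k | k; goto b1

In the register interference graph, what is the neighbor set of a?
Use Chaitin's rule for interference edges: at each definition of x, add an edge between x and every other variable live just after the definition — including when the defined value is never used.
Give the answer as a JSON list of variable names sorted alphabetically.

Answer: ["d", "k", "p", "t"]

Analysis:
Per-block:
  b0 def {a,t} use ∅
  b1 def {t} use {t}
  b2 def {d,g} use ∅
  b3 def {d} use {a}
  b4 def {k,p} use ∅

Backward fixpoint:
  live b0: ∅→{a,t}
  live b1: {a,t}→{a,t}
  live b2: ∅→∅
  live b3: {a,t}→{a,t}
  live b4: {a,t}→{a,t}

Interfere edges:
  a — {d,k,p,t}
  d — {a,t}
  g — ∅
  k — {a,t}
  p — {a,t}
  t — {a,d,k,p}

N(a) = ["d", "k", "p", "t"]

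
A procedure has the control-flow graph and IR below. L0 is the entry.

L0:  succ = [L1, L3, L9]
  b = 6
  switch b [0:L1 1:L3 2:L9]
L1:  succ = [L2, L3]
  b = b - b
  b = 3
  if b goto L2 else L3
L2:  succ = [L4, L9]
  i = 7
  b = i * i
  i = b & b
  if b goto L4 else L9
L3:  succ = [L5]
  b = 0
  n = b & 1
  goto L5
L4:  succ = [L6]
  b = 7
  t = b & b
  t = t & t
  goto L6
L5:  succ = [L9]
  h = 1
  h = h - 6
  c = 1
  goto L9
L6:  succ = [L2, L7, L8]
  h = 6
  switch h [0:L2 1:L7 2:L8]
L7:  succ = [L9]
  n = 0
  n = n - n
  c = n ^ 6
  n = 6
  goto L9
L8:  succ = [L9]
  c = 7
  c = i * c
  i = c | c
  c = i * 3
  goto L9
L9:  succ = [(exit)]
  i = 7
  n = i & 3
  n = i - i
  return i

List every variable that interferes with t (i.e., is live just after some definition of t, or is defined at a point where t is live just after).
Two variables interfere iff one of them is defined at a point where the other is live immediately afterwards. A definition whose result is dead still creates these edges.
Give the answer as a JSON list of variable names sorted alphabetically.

Block summaries:
  L0 def {b} use ∅
  L1 def {b} use {b}
  L2 def {b,i} use ∅
  L3 def {b,n} use ∅
  L4 def {b,t} use ∅
  L5 def {c,h} use ∅
  L6 def {h} use ∅
  L7 def {c,n} use ∅
  L8 def {c,i} use {i}
  L9 def {i,n} use ∅

Backward fixpoint:
  L0 li=∅ lo={b}
  L1 li={b} lo=∅
  L2 li=∅ lo={i}
  L3 li=∅ lo=∅
  L4 li={i} lo={i}
  L5 li=∅ lo=∅
  L6 li={i} lo={i}
  L7 li=∅ lo=∅
  L8 li={i} lo=∅
  L9 li=∅ lo=∅

Interfere edges:
  b: {i}
  c: {i}
  h: {i}
  i: {b,c,h,n,t}
  n: {i}
  t: {i}

N(t) = ["i"]

Answer: ["i"]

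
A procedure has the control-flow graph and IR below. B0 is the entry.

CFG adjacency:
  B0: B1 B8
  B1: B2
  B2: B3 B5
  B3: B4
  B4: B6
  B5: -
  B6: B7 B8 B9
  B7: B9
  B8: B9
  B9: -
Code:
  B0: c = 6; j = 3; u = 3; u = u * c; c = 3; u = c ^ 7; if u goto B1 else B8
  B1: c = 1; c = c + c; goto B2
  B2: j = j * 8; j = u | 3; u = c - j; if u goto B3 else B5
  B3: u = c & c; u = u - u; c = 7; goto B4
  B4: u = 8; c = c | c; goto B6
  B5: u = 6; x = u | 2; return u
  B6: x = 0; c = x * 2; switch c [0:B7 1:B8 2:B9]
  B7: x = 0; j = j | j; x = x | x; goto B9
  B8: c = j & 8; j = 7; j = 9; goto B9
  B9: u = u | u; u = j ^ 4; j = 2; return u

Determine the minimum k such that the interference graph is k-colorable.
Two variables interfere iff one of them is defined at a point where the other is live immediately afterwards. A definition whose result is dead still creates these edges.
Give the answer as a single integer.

Answer: 3

Working:
Block summaries:
  B0: def={c,j,u} ue=∅
  B1: def={c} ue=∅
  B2: def={j,u} ue={c,j,u}
  B3: def={c,u} ue={c}
  B4: def={c,u} ue={c}
  B5: def={u,x} ue=∅
  B6: def={c,x} ue=∅
  B7: def={j,x} ue={j}
  B8: def={c,j} ue={j}
  B9: def={j,u} ue={j,u}

Backward fixpoint:
  live B0: ∅→{j,u}
  live B1: {j,u}→{c,j,u}
  live B2: {c,j,u}→{c,j}
  live B3: {c,j}→{c,j}
  live B4: {c,j}→{j,u}
  live B5: ∅→∅
  live B6: {j,u}→{j,u}
  live B7: {j,u}→{j,u}
  live B8: {j,u}→{j,u}
  live B9: {j,u}→∅

Interfere edges:
  c↔{j,u}
  j↔{c,u,x}
  u↔{c,j,x}
  x↔{j,u}

Chromatic number:
  lower bound: {c,j,u} mutually conflict ⇒ χ ≥ 3
  assign c→c2 j→c0 u→c1 x→c2 — no edge inside a register ⇒ χ ≤ 3
  χ = 3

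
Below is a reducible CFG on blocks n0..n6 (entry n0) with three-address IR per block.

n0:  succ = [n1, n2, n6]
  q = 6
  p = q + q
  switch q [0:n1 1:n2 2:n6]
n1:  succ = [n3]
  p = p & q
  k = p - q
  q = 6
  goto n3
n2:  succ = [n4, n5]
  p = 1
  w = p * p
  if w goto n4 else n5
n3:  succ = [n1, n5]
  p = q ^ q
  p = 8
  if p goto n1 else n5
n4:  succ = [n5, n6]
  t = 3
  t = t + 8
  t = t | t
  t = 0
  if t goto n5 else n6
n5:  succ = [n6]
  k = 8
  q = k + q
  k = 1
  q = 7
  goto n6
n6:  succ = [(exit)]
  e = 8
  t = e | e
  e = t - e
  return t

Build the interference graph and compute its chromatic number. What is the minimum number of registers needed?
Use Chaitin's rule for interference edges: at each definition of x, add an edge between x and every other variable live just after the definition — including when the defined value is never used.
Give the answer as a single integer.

Answer: 2

Derivation:
Per-block:
  n0: {p,q} / ∅
  n1: {k,p,q} / {p,q}
  n2: {p,w} / ∅
  n3: {p} / {q}
  n4: {t} / ∅
  n5: {k,q} / {q}
  n6: {e,t} / ∅

Liveness:
  n0 li=∅ lo={p,q}
  n1 li={p,q} lo={q}
  n2 li={q} lo={q}
  n3 li={q} lo={p,q}
  n4 li={q} lo={q}
  n5 li={q} lo=∅
  n6 li=∅ lo=∅

Interfere edges:
  e — {t}
  k — {q}
  p — {q}
  q — {k,p,t,w}
  t — {e,q}
  w — {q}

Registers:
  clique {e,t} ⇒ need ≥ 2
  assign e→c0 k→c1 p→c1 q→c0 t→c1 w→c1 — no edge inside a register ⇒ χ ≤ 2
  χ = 2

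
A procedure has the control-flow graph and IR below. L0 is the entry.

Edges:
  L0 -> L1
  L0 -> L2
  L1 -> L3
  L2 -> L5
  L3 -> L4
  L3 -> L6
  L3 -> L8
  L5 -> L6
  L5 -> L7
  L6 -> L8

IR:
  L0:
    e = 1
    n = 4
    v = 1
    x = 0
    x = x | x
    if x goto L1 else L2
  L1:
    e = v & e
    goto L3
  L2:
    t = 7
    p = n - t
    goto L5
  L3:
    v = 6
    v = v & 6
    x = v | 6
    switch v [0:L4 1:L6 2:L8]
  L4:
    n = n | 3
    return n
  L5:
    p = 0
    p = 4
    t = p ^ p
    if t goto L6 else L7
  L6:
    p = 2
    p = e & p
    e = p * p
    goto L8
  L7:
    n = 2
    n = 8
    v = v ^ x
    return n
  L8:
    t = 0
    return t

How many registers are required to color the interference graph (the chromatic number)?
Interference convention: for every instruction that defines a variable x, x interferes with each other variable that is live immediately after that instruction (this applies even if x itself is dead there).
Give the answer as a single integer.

Per-block:
  L0: {e,n,v,x} / ∅
  L1: {e} / {e,v}
  L2: {p,t} / {n}
  L3: {v,x} / ∅
  L4: {n} / {n}
  L5: {p,t} / ∅
  L6: {e,p} / {e}
  L7: {n,v} / {v,x}
  L8: {t} / ∅

Live sets:
  L0 li=∅ lo={e,n,v,x}
  L1 li={e,n,v} lo={e,n}
  L2 li={e,n,v,x} lo={e,v,x}
  L3 li={e,n} lo={e,n}
  L4 li={n} lo=∅
  L5 li={e,v,x} lo={e,v,x}
  L6 li={e} lo=∅
  L7 li={v,x} lo=∅
  L8 li=∅ lo=∅

Interference:
  e — {n,p,t,v,x}
  n — {e,t,v,x}
  p — {e,v,x}
  t — {e,n,v,x}
  v — {e,n,p,t,x}
  x — {e,n,p,t,v}

Registers:
  clique {e,n,t,v,x} ⇒ need ≥ 5
  5-colouring: c0={e}  c1={v}  c2={x}  c3={n,p}  c4={t}
  χ = 5

Answer: 5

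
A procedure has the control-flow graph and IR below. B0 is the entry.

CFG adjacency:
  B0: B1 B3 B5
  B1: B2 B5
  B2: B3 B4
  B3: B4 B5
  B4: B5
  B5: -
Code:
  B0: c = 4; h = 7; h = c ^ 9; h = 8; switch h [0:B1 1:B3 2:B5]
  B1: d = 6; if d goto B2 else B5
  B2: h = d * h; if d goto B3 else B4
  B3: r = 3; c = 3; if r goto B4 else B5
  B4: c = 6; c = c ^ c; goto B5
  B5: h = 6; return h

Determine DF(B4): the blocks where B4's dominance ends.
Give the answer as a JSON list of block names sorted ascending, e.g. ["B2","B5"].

idom tree: B1←B0 B2←B1 B3←B0 B4←B0 B5←B0
Join-block Dom:
  B3: preds {B0,B2}: {B0} ∩ {B0,B1,B2} = {B0}; idom=B0
  B4: preds {B2,B3}: {B0,B1,B2} ∩ {B0,B3} = {B0}; idom=B0
  B5: preds {B0,B1,B3,B4}: {B0} ∩ {B0,B1} ∩ {B0,B3} ∩ {B0,B4} = {B0}; idom=B0

DF walk-up:
  B3←B0: walk · to B0
  B3←B2: walk B2→B1 to B0
  B4←B2: walk B2→B1 to B0
  B4←B3: walk B3 to B0
  B5←B0: walk · to B0
  B5←B1: walk B1 to B0
  B5←B3: walk B3 to B0
  B5←B4: walk B4 to B0
  DF(B0)=∅
  DF(B1)={B3,B4,B5}
  DF(B2)={B3,B4}
  DF(B3)={B4,B5}
  DF(B4)={B5}
  DF(B5)=∅

DF(B4) = ["B5"]

Answer: ["B5"]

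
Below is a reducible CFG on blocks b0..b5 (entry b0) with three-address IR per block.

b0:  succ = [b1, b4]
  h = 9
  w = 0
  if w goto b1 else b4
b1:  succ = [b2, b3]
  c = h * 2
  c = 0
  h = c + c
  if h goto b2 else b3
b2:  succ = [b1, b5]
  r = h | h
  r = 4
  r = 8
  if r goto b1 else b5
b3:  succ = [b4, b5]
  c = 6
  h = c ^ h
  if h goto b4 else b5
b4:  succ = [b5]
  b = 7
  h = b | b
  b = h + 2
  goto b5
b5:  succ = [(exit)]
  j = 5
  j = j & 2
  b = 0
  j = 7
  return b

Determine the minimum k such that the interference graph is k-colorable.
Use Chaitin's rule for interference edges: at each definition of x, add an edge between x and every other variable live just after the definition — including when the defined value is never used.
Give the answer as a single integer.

def/use:
  b0: def={h,w} ue=∅
  b1: def={c,h} ue={h}
  b2: def={r} ue={h}
  b3: def={c,h} ue={h}
  b4: def={b,h} ue=∅
  b5: def={b,j} ue=∅

Liveness:
  b0: in=∅ out={h}
  b1: in={h} out={h}
  b2: in={h} out={h}
  b3: in={h} out=∅
  b4: in=∅ out=∅
  b5: in=∅ out=∅

Interference:
  b — {j}
  c — {h}
  h — {c,r,w}
  j — {b}
  r — {h}
  w — {h}

Registers:
  {b,j} pairwise interfere (2-clique) ⇒ χ ≥ 2
  assign b→r0 c→r1 h→r0 j→r1 r→r1 w→r1 — no edge inside a register ⇒ χ ≤ 2
  χ = 2

Answer: 2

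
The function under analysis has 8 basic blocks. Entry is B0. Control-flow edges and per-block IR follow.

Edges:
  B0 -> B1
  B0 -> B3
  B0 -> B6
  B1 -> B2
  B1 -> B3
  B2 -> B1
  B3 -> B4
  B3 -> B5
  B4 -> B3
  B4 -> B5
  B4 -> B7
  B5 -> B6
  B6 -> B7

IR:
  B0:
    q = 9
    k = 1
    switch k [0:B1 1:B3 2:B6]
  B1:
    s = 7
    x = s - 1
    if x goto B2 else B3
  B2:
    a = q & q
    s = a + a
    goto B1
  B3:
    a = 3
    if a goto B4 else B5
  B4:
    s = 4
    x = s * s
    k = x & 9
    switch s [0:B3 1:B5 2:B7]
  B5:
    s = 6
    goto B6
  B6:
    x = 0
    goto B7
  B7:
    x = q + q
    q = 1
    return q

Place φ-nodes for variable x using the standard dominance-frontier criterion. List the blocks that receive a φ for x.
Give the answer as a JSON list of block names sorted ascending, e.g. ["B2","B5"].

idom tree: B1←B0 B2←B1 B3←B0 B4←B3 B5←B3 B6←B0 B7←B0
Join-block Dom:
  B1: preds {B0,B2}: {B0} ∩ {B0,B1,B2} = {B0}; idom=B0
  B3: preds {B0,B1,B4}: {B0} ∩ {B0,B1} ∩ {B0,B3,B4} = {B0}; idom=B0
  B5: preds {B3,B4}: {B0,B3} ∩ {B0,B3,B4} = {B0,B3}; idom=B3
  B6: preds {B0,B5}: {B0} ∩ {B0,B3,B5} = {B0}; idom=B0
  B7: preds {B4,B6}: {B0,B3,B4} ∩ {B0,B6} = {B0}; idom=B0

Frontier:
  B1←B0: walk · to B0
  B1←B2: walk B2→B1 to B0
  B3←B0: walk · to B0
  B3←B1: walk B1 to B0
  B3←B4: walk B4→B3 to B0
  B5←B3: walk · to B3
  B5←B4: walk B4 to B3
  B6←B0: walk · to B0
  B6←B5: walk B5→B3 to B0
  B7←B4: walk B4→B3 to B0
  B7←B6: walk B6 to B0
  B0: DF=∅
  B1: DF={B1,B3}
  B2: DF={B1}
  B3: DF={B3,B6,B7}
  B4: DF={B3,B5,B7}
  B5: DF={B6}
  B6: DF={B7}
  B7: DF=∅

φ for x: defs {B1,B4,B6,B7}
  DF⁺ = {B1,B3,B5,B6,B7}

Answer: ["B1", "B3", "B5", "B6", "B7"]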